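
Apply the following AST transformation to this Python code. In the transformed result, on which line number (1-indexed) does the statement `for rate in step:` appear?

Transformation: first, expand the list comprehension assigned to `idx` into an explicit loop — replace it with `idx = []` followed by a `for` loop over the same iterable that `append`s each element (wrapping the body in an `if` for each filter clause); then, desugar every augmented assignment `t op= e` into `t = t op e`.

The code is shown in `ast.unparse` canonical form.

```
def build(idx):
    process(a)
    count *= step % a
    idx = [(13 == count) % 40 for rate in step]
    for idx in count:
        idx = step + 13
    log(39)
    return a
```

5

Transformed code:
def build(idx):
    process(a)
    count = count * (step % a)
    idx = []
    for rate in step:
        idx.append((13 == count) % 40)
    for idx in count:
        idx = step + 13
    log(39)
    return a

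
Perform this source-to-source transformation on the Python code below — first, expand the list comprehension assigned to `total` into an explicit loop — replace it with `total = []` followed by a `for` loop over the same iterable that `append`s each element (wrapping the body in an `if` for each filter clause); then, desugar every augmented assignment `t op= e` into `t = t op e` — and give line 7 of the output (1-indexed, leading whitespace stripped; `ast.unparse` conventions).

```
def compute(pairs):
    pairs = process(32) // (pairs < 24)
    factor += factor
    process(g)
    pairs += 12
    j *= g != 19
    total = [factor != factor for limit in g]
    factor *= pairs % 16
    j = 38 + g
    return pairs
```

total = []

Transformed code:
def compute(pairs):
    pairs = process(32) // (pairs < 24)
    factor = factor + factor
    process(g)
    pairs = pairs + 12
    j = j * (g != 19)
    total = []
    for limit in g:
        total.append(factor != factor)
    factor = factor * (pairs % 16)
    j = 38 + g
    return pairs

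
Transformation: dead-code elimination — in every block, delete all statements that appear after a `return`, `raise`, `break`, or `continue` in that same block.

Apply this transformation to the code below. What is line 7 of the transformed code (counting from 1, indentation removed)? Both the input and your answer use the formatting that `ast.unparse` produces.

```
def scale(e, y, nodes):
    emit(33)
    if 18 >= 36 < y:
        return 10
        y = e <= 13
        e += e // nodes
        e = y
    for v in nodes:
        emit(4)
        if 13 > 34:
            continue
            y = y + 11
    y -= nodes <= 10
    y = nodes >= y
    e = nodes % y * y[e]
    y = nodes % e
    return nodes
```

if 13 > 34:

Transformed code:
def scale(e, y, nodes):
    emit(33)
    if 18 >= 36 < y:
        return 10
    for v in nodes:
        emit(4)
        if 13 > 34:
            continue
    y -= nodes <= 10
    y = nodes >= y
    e = nodes % y * y[e]
    y = nodes % e
    return nodes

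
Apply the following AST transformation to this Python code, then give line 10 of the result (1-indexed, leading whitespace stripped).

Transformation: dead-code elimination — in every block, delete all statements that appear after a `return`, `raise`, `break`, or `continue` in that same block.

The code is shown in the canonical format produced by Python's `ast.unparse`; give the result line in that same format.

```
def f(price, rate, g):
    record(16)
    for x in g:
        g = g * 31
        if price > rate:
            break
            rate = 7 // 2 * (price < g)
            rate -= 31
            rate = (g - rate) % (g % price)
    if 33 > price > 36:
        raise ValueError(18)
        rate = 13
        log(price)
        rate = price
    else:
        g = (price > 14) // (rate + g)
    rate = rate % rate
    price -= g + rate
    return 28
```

Transformed code:
def f(price, rate, g):
    record(16)
    for x in g:
        g = g * 31
        if price > rate:
            break
    if 33 > price > 36:
        raise ValueError(18)
    else:
        g = (price > 14) // (rate + g)
    rate = rate % rate
    price -= g + rate
    return 28

g = (price > 14) // (rate + g)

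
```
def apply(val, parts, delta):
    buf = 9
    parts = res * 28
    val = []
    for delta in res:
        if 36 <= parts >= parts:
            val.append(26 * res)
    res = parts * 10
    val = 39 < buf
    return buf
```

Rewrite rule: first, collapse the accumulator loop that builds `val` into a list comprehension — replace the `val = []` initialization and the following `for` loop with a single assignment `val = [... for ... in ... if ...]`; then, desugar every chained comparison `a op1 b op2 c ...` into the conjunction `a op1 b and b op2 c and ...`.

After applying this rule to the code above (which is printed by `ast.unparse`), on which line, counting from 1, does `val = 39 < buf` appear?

Transformed code:
def apply(val, parts, delta):
    buf = 9
    parts = res * 28
    val = [26 * res for delta in res if 36 <= parts and parts >= parts]
    res = parts * 10
    val = 39 < buf
    return buf

6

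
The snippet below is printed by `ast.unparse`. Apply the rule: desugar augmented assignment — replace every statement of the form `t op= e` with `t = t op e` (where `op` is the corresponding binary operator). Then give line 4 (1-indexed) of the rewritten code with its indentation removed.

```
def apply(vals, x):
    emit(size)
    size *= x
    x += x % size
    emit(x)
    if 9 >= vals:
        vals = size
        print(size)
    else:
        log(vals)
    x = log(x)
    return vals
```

Transformed code:
def apply(vals, x):
    emit(size)
    size = size * x
    x = x + x % size
    emit(x)
    if 9 >= vals:
        vals = size
        print(size)
    else:
        log(vals)
    x = log(x)
    return vals

x = x + x % size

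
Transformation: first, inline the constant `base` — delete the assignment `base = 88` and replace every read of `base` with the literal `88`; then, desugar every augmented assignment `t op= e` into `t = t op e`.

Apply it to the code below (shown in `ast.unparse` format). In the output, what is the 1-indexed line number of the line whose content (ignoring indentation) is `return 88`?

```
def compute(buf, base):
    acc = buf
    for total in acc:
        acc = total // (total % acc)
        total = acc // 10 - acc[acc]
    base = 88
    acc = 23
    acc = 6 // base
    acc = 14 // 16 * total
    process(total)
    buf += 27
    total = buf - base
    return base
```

12

Transformed code:
def compute(buf, base):
    acc = buf
    for total in acc:
        acc = total // (total % acc)
        total = acc // 10 - acc[acc]
    acc = 23
    acc = 6 // 88
    acc = 14 // 16 * total
    process(total)
    buf = buf + 27
    total = buf - 88
    return 88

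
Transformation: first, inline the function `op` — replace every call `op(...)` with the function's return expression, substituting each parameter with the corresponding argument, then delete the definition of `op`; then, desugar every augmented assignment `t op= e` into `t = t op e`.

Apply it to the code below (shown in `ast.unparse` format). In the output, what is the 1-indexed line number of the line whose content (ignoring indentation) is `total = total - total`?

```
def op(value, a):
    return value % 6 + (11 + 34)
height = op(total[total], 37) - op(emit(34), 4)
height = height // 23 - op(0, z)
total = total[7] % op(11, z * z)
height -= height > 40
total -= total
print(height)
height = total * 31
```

5

Transformed code:
height = total[total] % 6 + (11 + 34) - (emit(34) % 6 + (11 + 34))
height = height // 23 - (0 % 6 + (11 + 34))
total = total[7] % (11 % 6 + (11 + 34))
height = height - (height > 40)
total = total - total
print(height)
height = total * 31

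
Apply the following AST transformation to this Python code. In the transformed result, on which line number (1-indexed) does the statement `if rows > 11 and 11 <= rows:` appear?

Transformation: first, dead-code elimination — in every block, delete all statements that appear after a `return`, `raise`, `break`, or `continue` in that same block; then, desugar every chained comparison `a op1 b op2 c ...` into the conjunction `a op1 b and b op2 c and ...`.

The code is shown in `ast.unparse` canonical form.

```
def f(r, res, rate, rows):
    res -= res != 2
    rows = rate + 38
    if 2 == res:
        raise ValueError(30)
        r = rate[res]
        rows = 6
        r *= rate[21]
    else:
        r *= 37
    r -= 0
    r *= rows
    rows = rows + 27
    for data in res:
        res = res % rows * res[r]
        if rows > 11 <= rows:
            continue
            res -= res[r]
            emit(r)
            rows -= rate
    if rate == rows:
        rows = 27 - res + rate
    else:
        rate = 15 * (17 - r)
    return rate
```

13

Transformed code:
def f(r, res, rate, rows):
    res -= res != 2
    rows = rate + 38
    if 2 == res:
        raise ValueError(30)
    else:
        r *= 37
    r -= 0
    r *= rows
    rows = rows + 27
    for data in res:
        res = res % rows * res[r]
        if rows > 11 and 11 <= rows:
            continue
    if rate == rows:
        rows = 27 - res + rate
    else:
        rate = 15 * (17 - r)
    return rate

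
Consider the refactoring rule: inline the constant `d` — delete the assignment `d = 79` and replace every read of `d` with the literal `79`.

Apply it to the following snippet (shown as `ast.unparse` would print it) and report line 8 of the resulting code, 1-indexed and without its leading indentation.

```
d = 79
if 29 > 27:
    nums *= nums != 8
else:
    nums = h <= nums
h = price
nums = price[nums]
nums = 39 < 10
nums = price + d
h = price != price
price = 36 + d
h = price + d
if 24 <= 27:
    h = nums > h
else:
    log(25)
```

nums = price + 79

Transformed code:
if 29 > 27:
    nums *= nums != 8
else:
    nums = h <= nums
h = price
nums = price[nums]
nums = 39 < 10
nums = price + 79
h = price != price
price = 36 + 79
h = price + 79
if 24 <= 27:
    h = nums > h
else:
    log(25)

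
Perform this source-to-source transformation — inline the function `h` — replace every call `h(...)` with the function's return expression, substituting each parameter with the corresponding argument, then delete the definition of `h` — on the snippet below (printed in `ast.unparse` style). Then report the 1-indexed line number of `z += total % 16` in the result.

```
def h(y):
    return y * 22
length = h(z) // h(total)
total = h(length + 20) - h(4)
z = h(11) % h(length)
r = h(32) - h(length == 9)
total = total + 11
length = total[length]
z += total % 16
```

Transformed code:
length = z * 22 // (total * 22)
total = (length + 20) * 22 - 4 * 22
z = 11 * 22 % (length * 22)
r = 32 * 22 - (length == 9) * 22
total = total + 11
length = total[length]
z += total % 16

7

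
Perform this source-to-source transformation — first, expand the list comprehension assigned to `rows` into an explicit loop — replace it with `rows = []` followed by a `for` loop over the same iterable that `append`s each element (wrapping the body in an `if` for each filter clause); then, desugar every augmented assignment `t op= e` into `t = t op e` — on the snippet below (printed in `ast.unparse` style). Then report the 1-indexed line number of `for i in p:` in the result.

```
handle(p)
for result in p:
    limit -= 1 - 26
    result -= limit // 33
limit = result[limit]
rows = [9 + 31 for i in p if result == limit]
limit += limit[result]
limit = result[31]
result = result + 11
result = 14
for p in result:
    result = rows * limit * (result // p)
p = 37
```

7

Transformed code:
handle(p)
for result in p:
    limit = limit - (1 - 26)
    result = result - limit // 33
limit = result[limit]
rows = []
for i in p:
    if result == limit:
        rows.append(9 + 31)
limit = limit + limit[result]
limit = result[31]
result = result + 11
result = 14
for p in result:
    result = rows * limit * (result // p)
p = 37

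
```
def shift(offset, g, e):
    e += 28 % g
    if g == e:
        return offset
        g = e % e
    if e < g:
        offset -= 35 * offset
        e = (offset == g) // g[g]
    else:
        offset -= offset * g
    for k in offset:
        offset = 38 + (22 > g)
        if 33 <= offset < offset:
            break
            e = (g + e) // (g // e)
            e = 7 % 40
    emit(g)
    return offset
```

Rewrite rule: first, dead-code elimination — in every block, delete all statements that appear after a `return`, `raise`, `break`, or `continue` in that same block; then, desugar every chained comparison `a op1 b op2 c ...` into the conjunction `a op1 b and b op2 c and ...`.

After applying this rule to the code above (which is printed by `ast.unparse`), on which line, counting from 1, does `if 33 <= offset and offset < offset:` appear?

Transformed code:
def shift(offset, g, e):
    e += 28 % g
    if g == e:
        return offset
    if e < g:
        offset -= 35 * offset
        e = (offset == g) // g[g]
    else:
        offset -= offset * g
    for k in offset:
        offset = 38 + (22 > g)
        if 33 <= offset and offset < offset:
            break
    emit(g)
    return offset

12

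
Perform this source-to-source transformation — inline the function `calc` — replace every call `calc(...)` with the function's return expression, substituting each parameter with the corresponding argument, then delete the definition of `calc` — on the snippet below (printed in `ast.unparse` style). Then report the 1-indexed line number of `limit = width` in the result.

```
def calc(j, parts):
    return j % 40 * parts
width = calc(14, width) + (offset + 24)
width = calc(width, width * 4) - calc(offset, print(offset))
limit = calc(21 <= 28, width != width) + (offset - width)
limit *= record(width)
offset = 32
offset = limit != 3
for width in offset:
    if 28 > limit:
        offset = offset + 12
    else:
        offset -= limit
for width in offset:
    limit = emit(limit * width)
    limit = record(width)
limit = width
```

15

Transformed code:
width = 14 % 40 * width + (offset + 24)
width = width % 40 * (width * 4) - offset % 40 * print(offset)
limit = (21 <= 28) % 40 * (width != width) + (offset - width)
limit *= record(width)
offset = 32
offset = limit != 3
for width in offset:
    if 28 > limit:
        offset = offset + 12
    else:
        offset -= limit
for width in offset:
    limit = emit(limit * width)
    limit = record(width)
limit = width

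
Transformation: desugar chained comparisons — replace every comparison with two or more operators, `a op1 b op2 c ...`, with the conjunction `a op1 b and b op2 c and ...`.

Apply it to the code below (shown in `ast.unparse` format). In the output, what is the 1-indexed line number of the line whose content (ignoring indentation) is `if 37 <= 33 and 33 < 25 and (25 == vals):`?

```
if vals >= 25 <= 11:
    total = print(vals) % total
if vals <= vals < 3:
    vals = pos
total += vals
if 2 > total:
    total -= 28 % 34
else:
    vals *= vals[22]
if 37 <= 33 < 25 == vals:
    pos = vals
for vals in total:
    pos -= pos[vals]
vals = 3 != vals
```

10

Transformed code:
if vals >= 25 and 25 <= 11:
    total = print(vals) % total
if vals <= vals and vals < 3:
    vals = pos
total += vals
if 2 > total:
    total -= 28 % 34
else:
    vals *= vals[22]
if 37 <= 33 and 33 < 25 and (25 == vals):
    pos = vals
for vals in total:
    pos -= pos[vals]
vals = 3 != vals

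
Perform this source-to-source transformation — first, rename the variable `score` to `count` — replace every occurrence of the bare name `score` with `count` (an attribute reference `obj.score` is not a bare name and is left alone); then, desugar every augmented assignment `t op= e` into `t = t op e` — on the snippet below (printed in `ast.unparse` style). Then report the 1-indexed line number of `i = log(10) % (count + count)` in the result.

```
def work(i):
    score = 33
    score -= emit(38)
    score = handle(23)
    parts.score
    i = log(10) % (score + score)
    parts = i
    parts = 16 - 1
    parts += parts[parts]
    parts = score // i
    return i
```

6

Transformed code:
def work(i):
    count = 33
    count = count - emit(38)
    count = handle(23)
    parts.score
    i = log(10) % (count + count)
    parts = i
    parts = 16 - 1
    parts = parts + parts[parts]
    parts = count // i
    return i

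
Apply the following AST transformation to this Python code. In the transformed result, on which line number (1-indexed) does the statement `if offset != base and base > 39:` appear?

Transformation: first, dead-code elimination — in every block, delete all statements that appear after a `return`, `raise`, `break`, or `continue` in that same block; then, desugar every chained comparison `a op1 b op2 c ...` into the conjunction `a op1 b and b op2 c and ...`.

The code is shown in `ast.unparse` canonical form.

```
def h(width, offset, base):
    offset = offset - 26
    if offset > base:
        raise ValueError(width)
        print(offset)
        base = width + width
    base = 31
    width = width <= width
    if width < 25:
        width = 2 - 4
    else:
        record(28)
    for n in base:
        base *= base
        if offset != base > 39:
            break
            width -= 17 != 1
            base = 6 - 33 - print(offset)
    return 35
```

13

Transformed code:
def h(width, offset, base):
    offset = offset - 26
    if offset > base:
        raise ValueError(width)
    base = 31
    width = width <= width
    if width < 25:
        width = 2 - 4
    else:
        record(28)
    for n in base:
        base *= base
        if offset != base and base > 39:
            break
    return 35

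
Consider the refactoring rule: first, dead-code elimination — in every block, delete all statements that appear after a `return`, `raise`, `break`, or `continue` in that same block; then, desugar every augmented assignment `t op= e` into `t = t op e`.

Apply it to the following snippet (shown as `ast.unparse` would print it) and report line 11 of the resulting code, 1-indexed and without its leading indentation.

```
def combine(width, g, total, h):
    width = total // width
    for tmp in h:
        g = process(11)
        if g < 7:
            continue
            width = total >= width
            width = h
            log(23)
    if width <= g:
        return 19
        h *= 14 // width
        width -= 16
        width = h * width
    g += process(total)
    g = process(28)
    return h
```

return h

Transformed code:
def combine(width, g, total, h):
    width = total // width
    for tmp in h:
        g = process(11)
        if g < 7:
            continue
    if width <= g:
        return 19
    g = g + process(total)
    g = process(28)
    return h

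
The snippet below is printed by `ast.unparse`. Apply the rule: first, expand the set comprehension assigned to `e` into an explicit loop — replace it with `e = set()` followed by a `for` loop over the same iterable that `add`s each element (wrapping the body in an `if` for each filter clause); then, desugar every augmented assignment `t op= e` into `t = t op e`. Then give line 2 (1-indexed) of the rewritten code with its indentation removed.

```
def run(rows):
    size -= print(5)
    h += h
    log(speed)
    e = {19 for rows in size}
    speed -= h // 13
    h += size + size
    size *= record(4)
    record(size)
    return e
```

size = size - print(5)

Transformed code:
def run(rows):
    size = size - print(5)
    h = h + h
    log(speed)
    e = set()
    for rows in size:
        e.add(19)
    speed = speed - h // 13
    h = h + (size + size)
    size = size * record(4)
    record(size)
    return e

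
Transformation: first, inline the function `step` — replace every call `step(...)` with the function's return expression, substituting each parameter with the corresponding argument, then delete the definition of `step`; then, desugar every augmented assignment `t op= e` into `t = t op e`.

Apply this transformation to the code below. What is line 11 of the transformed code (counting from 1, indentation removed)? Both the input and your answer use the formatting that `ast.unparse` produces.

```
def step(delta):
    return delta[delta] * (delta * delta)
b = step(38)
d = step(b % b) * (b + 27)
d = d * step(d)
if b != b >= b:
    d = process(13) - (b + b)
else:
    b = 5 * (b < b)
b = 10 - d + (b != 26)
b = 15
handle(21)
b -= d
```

b = b - d

Transformed code:
b = 38[38] * (38 * 38)
d = (b % b)[b % b] * (b % b * (b % b)) * (b + 27)
d = d * (d[d] * (d * d))
if b != b >= b:
    d = process(13) - (b + b)
else:
    b = 5 * (b < b)
b = 10 - d + (b != 26)
b = 15
handle(21)
b = b - d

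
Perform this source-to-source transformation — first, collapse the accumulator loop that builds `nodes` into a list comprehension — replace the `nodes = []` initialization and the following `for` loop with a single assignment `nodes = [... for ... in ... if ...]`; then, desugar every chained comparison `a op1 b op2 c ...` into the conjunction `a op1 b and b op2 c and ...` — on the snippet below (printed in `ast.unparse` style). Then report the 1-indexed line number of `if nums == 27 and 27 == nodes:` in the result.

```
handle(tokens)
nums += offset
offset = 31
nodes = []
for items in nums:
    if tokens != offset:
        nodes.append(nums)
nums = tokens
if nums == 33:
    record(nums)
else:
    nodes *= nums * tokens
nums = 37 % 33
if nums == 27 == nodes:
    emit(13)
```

Transformed code:
handle(tokens)
nums += offset
offset = 31
nodes = [nums for items in nums if tokens != offset]
nums = tokens
if nums == 33:
    record(nums)
else:
    nodes *= nums * tokens
nums = 37 % 33
if nums == 27 and 27 == nodes:
    emit(13)

11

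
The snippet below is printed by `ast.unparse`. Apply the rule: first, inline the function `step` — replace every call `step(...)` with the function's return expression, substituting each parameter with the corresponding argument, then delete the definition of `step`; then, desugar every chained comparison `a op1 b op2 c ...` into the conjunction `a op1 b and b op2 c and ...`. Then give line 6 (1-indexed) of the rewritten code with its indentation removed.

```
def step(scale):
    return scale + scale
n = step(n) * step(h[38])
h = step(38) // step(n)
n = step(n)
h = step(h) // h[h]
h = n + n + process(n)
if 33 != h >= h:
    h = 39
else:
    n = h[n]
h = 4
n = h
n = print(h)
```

Transformed code:
n = (n + n) * (h[38] + h[38])
h = (38 + 38) // (n + n)
n = n + n
h = (h + h) // h[h]
h = n + n + process(n)
if 33 != h and h >= h:
    h = 39
else:
    n = h[n]
h = 4
n = h
n = print(h)

if 33 != h and h >= h:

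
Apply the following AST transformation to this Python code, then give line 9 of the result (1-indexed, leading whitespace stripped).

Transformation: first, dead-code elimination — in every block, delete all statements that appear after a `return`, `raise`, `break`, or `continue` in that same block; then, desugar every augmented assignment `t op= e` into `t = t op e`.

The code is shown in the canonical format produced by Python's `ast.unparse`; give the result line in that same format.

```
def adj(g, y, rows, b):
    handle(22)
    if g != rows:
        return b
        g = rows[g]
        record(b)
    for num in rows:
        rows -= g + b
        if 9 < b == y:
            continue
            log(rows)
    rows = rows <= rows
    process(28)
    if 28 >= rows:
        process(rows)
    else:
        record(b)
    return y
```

Transformed code:
def adj(g, y, rows, b):
    handle(22)
    if g != rows:
        return b
    for num in rows:
        rows = rows - (g + b)
        if 9 < b == y:
            continue
    rows = rows <= rows
    process(28)
    if 28 >= rows:
        process(rows)
    else:
        record(b)
    return y

rows = rows <= rows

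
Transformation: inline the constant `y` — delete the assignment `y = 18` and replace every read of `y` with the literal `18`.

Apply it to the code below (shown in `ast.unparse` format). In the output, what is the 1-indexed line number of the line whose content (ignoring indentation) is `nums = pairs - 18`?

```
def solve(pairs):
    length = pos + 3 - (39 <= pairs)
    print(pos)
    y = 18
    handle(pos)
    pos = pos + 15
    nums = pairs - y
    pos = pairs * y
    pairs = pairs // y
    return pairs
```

6

Transformed code:
def solve(pairs):
    length = pos + 3 - (39 <= pairs)
    print(pos)
    handle(pos)
    pos = pos + 15
    nums = pairs - 18
    pos = pairs * 18
    pairs = pairs // 18
    return pairs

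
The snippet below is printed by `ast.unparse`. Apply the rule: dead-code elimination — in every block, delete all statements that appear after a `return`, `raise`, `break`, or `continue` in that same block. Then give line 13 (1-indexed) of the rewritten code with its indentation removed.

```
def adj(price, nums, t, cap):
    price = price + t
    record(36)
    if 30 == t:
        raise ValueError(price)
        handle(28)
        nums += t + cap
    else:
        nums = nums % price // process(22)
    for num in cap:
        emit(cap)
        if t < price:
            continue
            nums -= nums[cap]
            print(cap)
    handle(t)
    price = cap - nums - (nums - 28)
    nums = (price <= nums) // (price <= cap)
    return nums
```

Transformed code:
def adj(price, nums, t, cap):
    price = price + t
    record(36)
    if 30 == t:
        raise ValueError(price)
    else:
        nums = nums % price // process(22)
    for num in cap:
        emit(cap)
        if t < price:
            continue
    handle(t)
    price = cap - nums - (nums - 28)
    nums = (price <= nums) // (price <= cap)
    return nums

price = cap - nums - (nums - 28)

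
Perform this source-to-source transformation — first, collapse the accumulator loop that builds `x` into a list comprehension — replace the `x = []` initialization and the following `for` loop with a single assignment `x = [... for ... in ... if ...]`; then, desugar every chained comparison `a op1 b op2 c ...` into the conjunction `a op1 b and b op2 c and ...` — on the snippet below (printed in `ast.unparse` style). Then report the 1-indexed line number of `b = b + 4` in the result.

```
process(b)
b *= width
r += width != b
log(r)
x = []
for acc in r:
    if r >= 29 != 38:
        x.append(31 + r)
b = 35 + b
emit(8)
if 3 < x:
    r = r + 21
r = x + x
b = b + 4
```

11

Transformed code:
process(b)
b *= width
r += width != b
log(r)
x = [31 + r for acc in r if r >= 29 and 29 != 38]
b = 35 + b
emit(8)
if 3 < x:
    r = r + 21
r = x + x
b = b + 4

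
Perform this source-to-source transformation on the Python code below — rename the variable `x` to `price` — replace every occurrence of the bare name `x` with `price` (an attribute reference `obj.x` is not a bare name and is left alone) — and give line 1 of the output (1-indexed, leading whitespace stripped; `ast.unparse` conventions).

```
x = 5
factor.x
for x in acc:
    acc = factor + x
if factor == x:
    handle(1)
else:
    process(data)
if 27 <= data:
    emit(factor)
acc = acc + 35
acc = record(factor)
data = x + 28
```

Transformed code:
price = 5
factor.x
for price in acc:
    acc = factor + price
if factor == price:
    handle(1)
else:
    process(data)
if 27 <= data:
    emit(factor)
acc = acc + 35
acc = record(factor)
data = price + 28

price = 5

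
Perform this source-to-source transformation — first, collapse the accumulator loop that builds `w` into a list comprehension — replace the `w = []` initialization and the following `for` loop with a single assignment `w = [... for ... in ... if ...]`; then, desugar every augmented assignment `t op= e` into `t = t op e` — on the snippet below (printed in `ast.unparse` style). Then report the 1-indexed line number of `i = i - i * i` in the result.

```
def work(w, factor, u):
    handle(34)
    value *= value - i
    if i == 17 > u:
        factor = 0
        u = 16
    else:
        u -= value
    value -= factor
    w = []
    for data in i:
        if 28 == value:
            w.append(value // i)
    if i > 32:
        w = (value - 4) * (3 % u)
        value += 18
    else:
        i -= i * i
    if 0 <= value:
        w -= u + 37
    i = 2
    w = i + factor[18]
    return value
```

15

Transformed code:
def work(w, factor, u):
    handle(34)
    value = value * (value - i)
    if i == 17 > u:
        factor = 0
        u = 16
    else:
        u = u - value
    value = value - factor
    w = [value // i for data in i if 28 == value]
    if i > 32:
        w = (value - 4) * (3 % u)
        value = value + 18
    else:
        i = i - i * i
    if 0 <= value:
        w = w - (u + 37)
    i = 2
    w = i + factor[18]
    return value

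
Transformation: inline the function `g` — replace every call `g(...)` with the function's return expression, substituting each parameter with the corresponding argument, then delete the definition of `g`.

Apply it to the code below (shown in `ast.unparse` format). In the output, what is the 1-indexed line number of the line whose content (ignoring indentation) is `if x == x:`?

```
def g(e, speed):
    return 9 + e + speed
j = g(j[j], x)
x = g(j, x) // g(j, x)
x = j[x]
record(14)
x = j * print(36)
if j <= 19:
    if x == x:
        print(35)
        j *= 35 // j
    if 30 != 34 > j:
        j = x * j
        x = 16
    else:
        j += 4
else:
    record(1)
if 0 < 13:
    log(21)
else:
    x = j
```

Transformed code:
j = 9 + j[j] + x
x = (9 + j + x) // (9 + j + x)
x = j[x]
record(14)
x = j * print(36)
if j <= 19:
    if x == x:
        print(35)
        j *= 35 // j
    if 30 != 34 > j:
        j = x * j
        x = 16
    else:
        j += 4
else:
    record(1)
if 0 < 13:
    log(21)
else:
    x = j

7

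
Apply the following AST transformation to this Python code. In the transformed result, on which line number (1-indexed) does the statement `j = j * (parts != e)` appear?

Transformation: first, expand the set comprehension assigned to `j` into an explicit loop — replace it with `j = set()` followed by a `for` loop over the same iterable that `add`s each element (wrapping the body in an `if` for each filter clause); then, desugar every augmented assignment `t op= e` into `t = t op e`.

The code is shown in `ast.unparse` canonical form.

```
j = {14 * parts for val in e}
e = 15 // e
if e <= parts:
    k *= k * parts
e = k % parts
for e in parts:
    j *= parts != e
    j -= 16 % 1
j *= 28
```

Transformed code:
j = set()
for val in e:
    j.add(14 * parts)
e = 15 // e
if e <= parts:
    k = k * (k * parts)
e = k % parts
for e in parts:
    j = j * (parts != e)
    j = j - 16 % 1
j = j * 28

9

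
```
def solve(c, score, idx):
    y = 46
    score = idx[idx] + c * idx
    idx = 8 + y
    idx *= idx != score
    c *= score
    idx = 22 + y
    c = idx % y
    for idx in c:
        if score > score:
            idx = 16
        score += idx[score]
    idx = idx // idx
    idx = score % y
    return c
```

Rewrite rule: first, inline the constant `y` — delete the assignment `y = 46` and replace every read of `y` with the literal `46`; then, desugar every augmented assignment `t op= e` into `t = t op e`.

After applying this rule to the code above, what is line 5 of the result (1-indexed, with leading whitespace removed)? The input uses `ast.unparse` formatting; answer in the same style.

Transformed code:
def solve(c, score, idx):
    score = idx[idx] + c * idx
    idx = 8 + 46
    idx = idx * (idx != score)
    c = c * score
    idx = 22 + 46
    c = idx % 46
    for idx in c:
        if score > score:
            idx = 16
        score = score + idx[score]
    idx = idx // idx
    idx = score % 46
    return c

c = c * score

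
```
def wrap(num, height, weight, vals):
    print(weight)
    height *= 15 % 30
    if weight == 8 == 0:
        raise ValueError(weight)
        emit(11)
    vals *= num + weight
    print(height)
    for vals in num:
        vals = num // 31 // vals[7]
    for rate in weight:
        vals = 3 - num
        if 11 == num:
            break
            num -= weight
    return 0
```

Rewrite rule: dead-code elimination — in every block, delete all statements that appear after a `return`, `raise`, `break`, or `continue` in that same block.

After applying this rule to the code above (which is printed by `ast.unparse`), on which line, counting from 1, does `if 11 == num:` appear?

12

Transformed code:
def wrap(num, height, weight, vals):
    print(weight)
    height *= 15 % 30
    if weight == 8 == 0:
        raise ValueError(weight)
    vals *= num + weight
    print(height)
    for vals in num:
        vals = num // 31 // vals[7]
    for rate in weight:
        vals = 3 - num
        if 11 == num:
            break
    return 0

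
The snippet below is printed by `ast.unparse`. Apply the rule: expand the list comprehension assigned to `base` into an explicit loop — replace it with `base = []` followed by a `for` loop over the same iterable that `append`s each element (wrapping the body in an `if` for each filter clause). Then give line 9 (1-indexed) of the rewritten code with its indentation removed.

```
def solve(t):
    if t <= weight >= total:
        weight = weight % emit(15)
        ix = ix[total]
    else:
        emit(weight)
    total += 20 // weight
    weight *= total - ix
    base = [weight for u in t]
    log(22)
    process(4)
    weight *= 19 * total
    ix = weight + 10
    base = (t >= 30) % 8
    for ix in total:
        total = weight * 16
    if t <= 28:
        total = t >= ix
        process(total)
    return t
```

base = []

Transformed code:
def solve(t):
    if t <= weight >= total:
        weight = weight % emit(15)
        ix = ix[total]
    else:
        emit(weight)
    total += 20 // weight
    weight *= total - ix
    base = []
    for u in t:
        base.append(weight)
    log(22)
    process(4)
    weight *= 19 * total
    ix = weight + 10
    base = (t >= 30) % 8
    for ix in total:
        total = weight * 16
    if t <= 28:
        total = t >= ix
        process(total)
    return t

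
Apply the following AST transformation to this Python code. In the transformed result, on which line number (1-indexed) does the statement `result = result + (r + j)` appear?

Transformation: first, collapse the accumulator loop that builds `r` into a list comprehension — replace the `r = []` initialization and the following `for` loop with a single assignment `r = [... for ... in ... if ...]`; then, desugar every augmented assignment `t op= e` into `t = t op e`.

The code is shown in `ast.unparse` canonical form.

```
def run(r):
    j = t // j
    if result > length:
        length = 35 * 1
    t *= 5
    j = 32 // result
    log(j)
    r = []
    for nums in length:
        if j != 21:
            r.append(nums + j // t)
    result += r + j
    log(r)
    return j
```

Transformed code:
def run(r):
    j = t // j
    if result > length:
        length = 35 * 1
    t = t * 5
    j = 32 // result
    log(j)
    r = [nums + j // t for nums in length if j != 21]
    result = result + (r + j)
    log(r)
    return j

9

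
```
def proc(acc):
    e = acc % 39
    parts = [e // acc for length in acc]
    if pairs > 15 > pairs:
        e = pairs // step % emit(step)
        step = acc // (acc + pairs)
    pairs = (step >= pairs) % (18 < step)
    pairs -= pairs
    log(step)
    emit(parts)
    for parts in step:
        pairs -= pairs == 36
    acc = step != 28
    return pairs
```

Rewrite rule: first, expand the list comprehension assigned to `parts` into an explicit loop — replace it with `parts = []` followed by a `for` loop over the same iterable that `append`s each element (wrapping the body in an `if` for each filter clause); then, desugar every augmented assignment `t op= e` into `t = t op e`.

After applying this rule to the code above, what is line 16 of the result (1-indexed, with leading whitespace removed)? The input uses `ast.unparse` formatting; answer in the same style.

Transformed code:
def proc(acc):
    e = acc % 39
    parts = []
    for length in acc:
        parts.append(e // acc)
    if pairs > 15 > pairs:
        e = pairs // step % emit(step)
        step = acc // (acc + pairs)
    pairs = (step >= pairs) % (18 < step)
    pairs = pairs - pairs
    log(step)
    emit(parts)
    for parts in step:
        pairs = pairs - (pairs == 36)
    acc = step != 28
    return pairs

return pairs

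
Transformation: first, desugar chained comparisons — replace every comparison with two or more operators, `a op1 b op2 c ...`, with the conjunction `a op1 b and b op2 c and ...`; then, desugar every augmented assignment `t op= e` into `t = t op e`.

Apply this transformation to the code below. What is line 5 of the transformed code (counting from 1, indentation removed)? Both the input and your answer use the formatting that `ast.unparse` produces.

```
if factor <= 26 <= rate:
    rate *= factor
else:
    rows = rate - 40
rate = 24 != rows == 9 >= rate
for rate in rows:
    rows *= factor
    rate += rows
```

Transformed code:
if factor <= 26 and 26 <= rate:
    rate = rate * factor
else:
    rows = rate - 40
rate = 24 != rows and rows == 9 and (9 >= rate)
for rate in rows:
    rows = rows * factor
    rate = rate + rows

rate = 24 != rows and rows == 9 and (9 >= rate)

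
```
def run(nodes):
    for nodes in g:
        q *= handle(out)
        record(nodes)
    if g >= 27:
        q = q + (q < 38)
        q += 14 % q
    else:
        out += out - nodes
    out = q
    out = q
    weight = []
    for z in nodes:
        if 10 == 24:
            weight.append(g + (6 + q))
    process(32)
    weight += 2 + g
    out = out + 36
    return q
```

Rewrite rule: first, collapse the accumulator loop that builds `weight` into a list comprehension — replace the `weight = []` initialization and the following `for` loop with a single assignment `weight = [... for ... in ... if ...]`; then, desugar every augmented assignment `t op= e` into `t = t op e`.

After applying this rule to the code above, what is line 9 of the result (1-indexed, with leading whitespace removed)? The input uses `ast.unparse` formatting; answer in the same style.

out = out + (out - nodes)

Transformed code:
def run(nodes):
    for nodes in g:
        q = q * handle(out)
        record(nodes)
    if g >= 27:
        q = q + (q < 38)
        q = q + 14 % q
    else:
        out = out + (out - nodes)
    out = q
    out = q
    weight = [g + (6 + q) for z in nodes if 10 == 24]
    process(32)
    weight = weight + (2 + g)
    out = out + 36
    return q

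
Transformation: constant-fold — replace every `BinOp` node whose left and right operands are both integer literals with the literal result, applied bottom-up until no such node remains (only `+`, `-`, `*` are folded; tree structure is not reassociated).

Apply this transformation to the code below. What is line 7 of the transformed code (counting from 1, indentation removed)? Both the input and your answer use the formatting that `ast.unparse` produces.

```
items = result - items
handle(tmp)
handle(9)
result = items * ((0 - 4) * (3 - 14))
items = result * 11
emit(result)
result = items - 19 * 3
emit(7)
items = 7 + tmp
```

Transformed code:
items = result - items
handle(tmp)
handle(9)
result = items * 44
items = result * 11
emit(result)
result = items - 57
emit(7)
items = 7 + tmp

result = items - 57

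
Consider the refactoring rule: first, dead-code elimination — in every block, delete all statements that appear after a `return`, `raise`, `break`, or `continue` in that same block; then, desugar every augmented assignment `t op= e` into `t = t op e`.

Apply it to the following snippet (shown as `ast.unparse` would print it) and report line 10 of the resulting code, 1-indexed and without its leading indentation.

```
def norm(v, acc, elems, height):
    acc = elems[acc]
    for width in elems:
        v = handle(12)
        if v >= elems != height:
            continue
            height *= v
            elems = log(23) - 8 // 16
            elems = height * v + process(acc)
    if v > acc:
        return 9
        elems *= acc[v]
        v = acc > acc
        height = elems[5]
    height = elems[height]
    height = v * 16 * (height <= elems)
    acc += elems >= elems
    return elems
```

height = v * 16 * (height <= elems)

Transformed code:
def norm(v, acc, elems, height):
    acc = elems[acc]
    for width in elems:
        v = handle(12)
        if v >= elems != height:
            continue
    if v > acc:
        return 9
    height = elems[height]
    height = v * 16 * (height <= elems)
    acc = acc + (elems >= elems)
    return elems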